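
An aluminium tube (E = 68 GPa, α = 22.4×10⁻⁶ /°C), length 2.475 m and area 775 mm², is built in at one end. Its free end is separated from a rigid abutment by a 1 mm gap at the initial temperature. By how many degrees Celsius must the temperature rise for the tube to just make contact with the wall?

The gap closes when αΔT L = 1 mm, since the tube is still unstressed at that instant.
ΔT = 1 / (22.4×10⁻⁶ × 2475) = 18.04 °C.

ΔT ≈ 18 °C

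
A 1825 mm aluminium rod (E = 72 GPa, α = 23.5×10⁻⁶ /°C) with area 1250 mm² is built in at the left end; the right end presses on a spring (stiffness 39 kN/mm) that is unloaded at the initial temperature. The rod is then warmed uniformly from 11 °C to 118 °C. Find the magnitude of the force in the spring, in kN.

The unrestrained thermal change is αΔT L = 23.5×10⁻⁶ × 107 × 1825 = 4.589 mm.
Let P be the compressive force at the spring. The rod shortens elastically by PL/(AE) and the spring compresses by P/k; together these equal δ_free.
So P = δ_free / [L/(AE) + 1/k] = 4.589 / [ 1825/(1250×72×10³) + 1/(39×10³) ].
P = 4.589 / 4.592×10⁻⁵ = 99940 N.

P ≈ 99.9 kN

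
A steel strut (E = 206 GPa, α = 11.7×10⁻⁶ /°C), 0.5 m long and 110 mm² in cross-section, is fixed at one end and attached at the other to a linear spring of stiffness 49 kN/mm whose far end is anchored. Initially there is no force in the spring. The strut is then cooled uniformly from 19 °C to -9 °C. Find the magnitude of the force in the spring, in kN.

If the spring were absent the strut would shorten by αΔT L = 11.7×10⁻⁶ × 28 × 500 = 0.1638 mm.
Let P be the tensile force in the spring. The strut extends elastically by PL/(AE) and the spring stretches by P/k; together these equal δ_free.
So P = δ_free / [L/(AE) + 1/k] = 0.1638 / [ 500/(110×206×10³) + 1/(49×10³) ].
P = 0.1638 / 4.247×10⁻⁵ = 3857 N.

P ≈ 3.86 kN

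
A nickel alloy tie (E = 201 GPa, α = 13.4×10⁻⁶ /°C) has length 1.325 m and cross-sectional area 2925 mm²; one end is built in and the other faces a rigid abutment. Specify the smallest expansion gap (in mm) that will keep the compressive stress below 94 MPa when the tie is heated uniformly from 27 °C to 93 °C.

g ≈ 0.552 mm

With no wall the tie would lengthen by αΔT L = 13.4×10⁻⁶ × 66 × 1325 = 1.172 mm.
A stress of 94 MPa corresponds to the wall pushing the tie back by σL/E = 94×1325/(201×10³) = 0.6197 mm.
So the gap has to take up the difference, g_min = δ_free − σL/E = 1.172 − 0.6197 = 0.5522 mm.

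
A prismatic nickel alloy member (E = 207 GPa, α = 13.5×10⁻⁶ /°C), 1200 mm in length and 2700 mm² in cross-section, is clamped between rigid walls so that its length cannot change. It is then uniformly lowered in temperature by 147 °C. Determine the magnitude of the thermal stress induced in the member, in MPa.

σ ≈ 411 MPa (tensile)

Because both ends are immovable the net strain is zero, and the suppressed thermal strain is αΔT = 13.5×10⁻⁶ × 147 = 1984.5×10⁻⁶.
Hence σ = E·αΔT = 207×10³ × 1984.5×10⁻⁶ = 410.8 MPa, tensile.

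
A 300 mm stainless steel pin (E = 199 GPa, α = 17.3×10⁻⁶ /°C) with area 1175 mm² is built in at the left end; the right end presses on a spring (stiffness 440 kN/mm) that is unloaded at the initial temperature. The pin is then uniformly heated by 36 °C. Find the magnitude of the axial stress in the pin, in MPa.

Free thermal expansion: δ_free = αΔT L = 17.3×10⁻⁶ × 36 × 300 = 0.1868 mm.
With a force P in the spring, the elastic change of the pin is PL/(AE) and that of the spring is P/k; compatibility requires their sum to equal δ_free.
P [ L/(AE) + 1/k ] = δ_free → P [ 300/(1175×199×10³) + 1/(440×10³) ] = 0.1868.
P = 0.1868 / 3.556×10⁻⁶ = 52550 N.
σ = P/A = 52550/1175 = 44.72 MPa.

σ ≈ 44.7 MPa (compressive)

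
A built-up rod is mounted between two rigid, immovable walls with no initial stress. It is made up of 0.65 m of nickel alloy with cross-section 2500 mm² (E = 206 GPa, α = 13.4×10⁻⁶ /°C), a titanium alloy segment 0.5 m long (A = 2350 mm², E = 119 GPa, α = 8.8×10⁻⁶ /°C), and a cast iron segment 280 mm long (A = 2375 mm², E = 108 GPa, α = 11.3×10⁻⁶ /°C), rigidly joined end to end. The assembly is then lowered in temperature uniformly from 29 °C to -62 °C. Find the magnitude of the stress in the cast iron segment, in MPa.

With the walls removed the bar would change length by δ_free = Σ αᵢΔT Lᵢ = 13.4×10⁻⁶×91×650 + 8.8×10⁻⁶×91×500 + 11.3×10⁻⁶×91×280 = 1.481 mm.
The walls prevent any net length change, so an axial force P (same in every segment) develops. Compatibility: P · Σ Lᵢ/(AᵢEᵢ) = δ_free.
Σ Lᵢ/(AᵢEᵢ) = 650/(2500×206×10³) + 500/(2350×119×10³) + 280/(2375×108×10³) = 4.142×10⁻⁶ mm/N.
P = 1.481 / 4.142×10⁻⁶ = 357600 N = 357.6 kN, tensile.
σ_{cast iron} = P / A = 357600 / 2375 = 150.6 MPa.

σ ≈ 151 MPa (tensile)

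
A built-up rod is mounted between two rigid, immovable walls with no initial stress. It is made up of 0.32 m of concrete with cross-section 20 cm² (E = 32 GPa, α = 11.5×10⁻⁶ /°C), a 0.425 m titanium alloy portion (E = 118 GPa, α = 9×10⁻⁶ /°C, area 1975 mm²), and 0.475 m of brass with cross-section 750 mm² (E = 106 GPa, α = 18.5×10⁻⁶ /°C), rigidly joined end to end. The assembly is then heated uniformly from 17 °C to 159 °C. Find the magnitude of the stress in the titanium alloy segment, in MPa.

Free thermal expansion of the whole bar: Σ αᵢΔT Lᵢ = 11.5×10⁻⁶×142×320 + 9×10⁻⁶×142×425 + 18.5×10⁻⁶×142×475 = 2.314 mm.
The walls prevent any net length change, so an axial force P (same in every segment) develops. Compatibility: P · Σ Lᵢ/(AᵢEᵢ) = δ_free.
Σ Lᵢ/(AᵢEᵢ) = 320/(2000×32×10³) + 425/(1975×118×10³) + 475/(750×106×10³) = 1.28×10⁻⁵ mm/N.
Hence P = δ_free / Σ(L/AE) = 2.314/1.28×10⁻⁵ = 180.8 kN (compressive).
σ_{titanium alloy} = P / A = 180800 / 1975 = 91.53 MPa.

σ ≈ 91.5 MPa (compressive)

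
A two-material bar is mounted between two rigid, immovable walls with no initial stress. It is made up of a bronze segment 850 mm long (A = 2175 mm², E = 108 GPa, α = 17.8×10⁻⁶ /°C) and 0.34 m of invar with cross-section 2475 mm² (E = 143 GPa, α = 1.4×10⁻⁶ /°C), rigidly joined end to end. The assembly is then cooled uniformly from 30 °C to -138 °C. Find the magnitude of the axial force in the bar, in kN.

P ≈ 573 kN (tensile)

If the supports were absent, the total length change would be Σ αᵢΔT Lᵢ = 17.8×10⁻⁶×168×850 + 1.4×10⁻⁶×168×340 = 2.622 mm.
The walls prevent any net length change, so an axial force P (same in every segment) develops. Compatibility: P · Σ Lᵢ/(AᵢEᵢ) = δ_free.
The series flexibility is Σ Lᵢ/(AᵢEᵢ) = 850/(2175×108×10³) + 340/(2475×143×10³) = 4.579×10⁻⁶ mm/N.
Hence P = δ_free / Σ(L/AE) = 2.622/4.579×10⁻⁶ = 572.5 kN (tensile).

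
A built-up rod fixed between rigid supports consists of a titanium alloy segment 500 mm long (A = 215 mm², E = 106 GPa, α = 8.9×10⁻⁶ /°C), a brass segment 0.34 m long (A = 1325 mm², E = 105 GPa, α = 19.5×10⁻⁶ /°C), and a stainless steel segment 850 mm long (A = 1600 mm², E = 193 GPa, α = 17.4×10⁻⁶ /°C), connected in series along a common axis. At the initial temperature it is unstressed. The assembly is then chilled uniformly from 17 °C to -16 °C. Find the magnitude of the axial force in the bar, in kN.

P ≈ 31.5 kN (tensile)

Free thermal contraction of the whole bar: Σ αᵢΔT Lᵢ = 8.9×10⁻⁶×33×500 + 19.5×10⁻⁶×33×340 + 17.4×10⁻⁶×33×850 = 0.8537 mm.
The rigid supports impose zero overall length change; the single axial force P common to all segments must satisfy P Σ Lᵢ/(AᵢEᵢ) = δ_free.
Σ Lᵢ/(AᵢEᵢ) = 500/(215×106×10³) + 340/(1325×105×10³) + 850/(1600×193×10³) = 2.714×10⁻⁵ mm/N.
Hence P = δ_free / Σ(L/AE) = 0.8537/2.714×10⁻⁵ = 31.46 kN (tensile).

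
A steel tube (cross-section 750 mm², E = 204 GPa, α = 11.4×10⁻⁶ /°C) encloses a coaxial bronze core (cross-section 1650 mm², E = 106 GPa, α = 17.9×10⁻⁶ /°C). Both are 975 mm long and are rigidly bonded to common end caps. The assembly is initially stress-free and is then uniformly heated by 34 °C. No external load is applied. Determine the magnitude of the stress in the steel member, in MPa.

The bronze has the larger α, so on heating it would change length more than the steel if both were free. The rigid plates force a common final length, so the bronze is put into compression and the steel into tension, with equal and opposite forces P (no external load).
Compatibility of the two members (thermal + elastic change equal): (α₁ − α₂)ΔT = P·[1/(A₁E₁) + 1/(A₂E₂)].
|α₁ − α₂|·ΔT = 6.5×10⁻⁶ × 34 = 0.000221.
1/(A₁E₁) + 1/(A₂E₂) = 1/(750×204×10³) + 1/(1650×106×10³) = 1.225×10⁻⁸ N⁻¹.
So P = 0.000221 / 1.225×10⁻⁸ = 18.04 kN.
σ_{steel} = P/A₁ = 18040/750 = 24.05 MPa, tensile.

σ ≈ 24 MPa (tensile)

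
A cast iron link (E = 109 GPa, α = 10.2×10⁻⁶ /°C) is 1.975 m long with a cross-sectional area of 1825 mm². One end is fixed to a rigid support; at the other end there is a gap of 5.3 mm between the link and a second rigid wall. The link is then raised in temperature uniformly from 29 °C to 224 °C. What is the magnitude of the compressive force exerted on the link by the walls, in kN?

If the wall were absent the link would grow by αΔT L = 10.2×10⁻⁶ × 195 × 1975 = 3.928 mm.
Since δ_free = 3.93 mm is less than the 5.3 mm gap, the link never touches the wall. No axial force develops.

P ≈ 0 kN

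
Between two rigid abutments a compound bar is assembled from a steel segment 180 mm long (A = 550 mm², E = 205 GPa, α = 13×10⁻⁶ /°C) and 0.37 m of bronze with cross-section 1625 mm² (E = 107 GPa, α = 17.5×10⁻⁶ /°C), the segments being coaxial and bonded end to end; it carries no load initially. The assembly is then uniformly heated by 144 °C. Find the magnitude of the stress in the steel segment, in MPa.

σ ≈ 620 MPa (compressive)

If the supports were absent, the total length change would be Σ αᵢΔT Lᵢ = 13×10⁻⁶×144×180 + 17.5×10⁻⁶×144×370 = 1.269 mm.
The rigid supports impose zero overall length change; the single axial force P common to all segments must satisfy P Σ Lᵢ/(AᵢEᵢ) = δ_free.
Σ Lᵢ/(AᵢEᵢ) = 180/(550×205×10³) + 370/(1625×107×10³) = 3.724×10⁻⁶ mm/N.
P = 1.269 / 3.724×10⁻⁶ = 340800 N = 340.8 kN, compressive.
σ_{steel} = P / A = 340800 / 550 = 619.7 MPa.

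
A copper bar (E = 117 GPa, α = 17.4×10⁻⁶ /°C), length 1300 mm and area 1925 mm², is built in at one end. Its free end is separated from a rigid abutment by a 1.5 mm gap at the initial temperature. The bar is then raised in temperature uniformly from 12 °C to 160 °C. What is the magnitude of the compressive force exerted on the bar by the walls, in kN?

If the wall were absent the bar would grow by αΔT L = 17.4×10⁻⁶ × 148 × 1300 = 3.348 mm.
After closing the 1.5 mm clearance, 3.348 − 1.5 = 1.848 mm of expansion remains to be suppressed by the wall.
That suppressed elongation corresponds to σ = E·Δ/L = 117×10³ × 1.848/1300 = 166.3 MPa.
P = σA = 166.3 × 1925 = 320.1 kN.

P ≈ 320 kN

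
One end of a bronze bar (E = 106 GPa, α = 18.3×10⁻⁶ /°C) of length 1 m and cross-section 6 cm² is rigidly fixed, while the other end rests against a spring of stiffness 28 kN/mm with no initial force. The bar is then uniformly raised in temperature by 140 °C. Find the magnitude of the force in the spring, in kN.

P ≈ 49.8 kN

The unrestrained thermal change is αΔT L = 18.3×10⁻⁶ × 140 × 1000 = 2.562 mm.
Let P be the compressive force at the spring. The bar shortens elastically by PL/(AE) and the spring compresses by P/k; together these equal δ_free.
So P = δ_free / [L/(AE) + 1/k] = 2.562 / [ 1000/(600×106×10³) + 1/(28×10³) ].
P = 2.562 / 5.144×10⁻⁵ = 49810 N.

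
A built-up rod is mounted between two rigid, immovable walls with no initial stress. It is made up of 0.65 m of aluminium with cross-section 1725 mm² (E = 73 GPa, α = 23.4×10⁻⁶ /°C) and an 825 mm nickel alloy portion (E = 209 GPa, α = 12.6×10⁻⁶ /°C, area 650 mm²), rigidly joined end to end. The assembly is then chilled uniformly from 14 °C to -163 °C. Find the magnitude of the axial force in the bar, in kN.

P ≈ 403 kN (tensile)

If the supports were absent, the total length change would be Σ αᵢΔT Lᵢ = 23.4×10⁻⁶×177×650 + 12.6×10⁻⁶×177×825 = 4.532 mm.
The rigid supports impose zero overall length change; the single axial force P common to all segments must satisfy P Σ Lᵢ/(AᵢEᵢ) = δ_free.
Σ Lᵢ/(AᵢEᵢ) = 650/(1725×73×10³) + 825/(650×209×10³) = 1.123×10⁻⁵ mm/N.
Hence P = δ_free / Σ(L/AE) = 4.532/1.123×10⁻⁵ = 403.4 kN (tensile).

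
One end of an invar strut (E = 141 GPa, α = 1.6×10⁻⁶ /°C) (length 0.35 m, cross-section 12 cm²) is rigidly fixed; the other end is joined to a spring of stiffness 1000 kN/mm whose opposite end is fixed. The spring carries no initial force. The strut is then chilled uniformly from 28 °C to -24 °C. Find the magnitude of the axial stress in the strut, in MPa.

σ ≈ 7.91 MPa (tensile)

If the spring were absent the strut would shorten by αΔT L = 1.6×10⁻⁶ × 52 × 350 = 0.02912 mm.
With a force P in the spring, the elastic change of the strut is PL/(AE) and that of the spring is P/k; compatibility requires their sum to equal δ_free.
P [ L/(AE) + 1/k ] = δ_free → P [ 350/(1200×141×10³) + 1/(1000×10³) ] = 0.02912.
P = 0.02912 / 3.069×10⁻⁶ = 9490 N.
σ = P/A = 9490/1200 = 7.908 MPa.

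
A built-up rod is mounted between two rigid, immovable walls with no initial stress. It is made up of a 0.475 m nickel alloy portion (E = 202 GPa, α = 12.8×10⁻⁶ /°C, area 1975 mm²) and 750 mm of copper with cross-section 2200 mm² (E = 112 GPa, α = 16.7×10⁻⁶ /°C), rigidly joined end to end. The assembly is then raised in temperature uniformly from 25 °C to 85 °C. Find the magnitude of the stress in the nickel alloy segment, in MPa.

Free thermal expansion of the whole bar: Σ αᵢΔT Lᵢ = 12.8×10⁻⁶×60×475 + 16.7×10⁻⁶×60×750 = 1.116 mm.
The rigid supports impose zero overall length change; the single axial force P common to all segments must satisfy P Σ Lᵢ/(AᵢEᵢ) = δ_free.
Σ Lᵢ/(AᵢEᵢ) = 475/(1975×202×10³) + 750/(2200×112×10³) = 4.234×10⁻⁶ mm/N.
So P = 1.116 / 4.234×10⁻⁶ = 263.6 kN, compressive.
σ_{nickel alloy} = P / A = 263600 / 1975 = 133.5 MPa.

σ ≈ 133 MPa (compressive)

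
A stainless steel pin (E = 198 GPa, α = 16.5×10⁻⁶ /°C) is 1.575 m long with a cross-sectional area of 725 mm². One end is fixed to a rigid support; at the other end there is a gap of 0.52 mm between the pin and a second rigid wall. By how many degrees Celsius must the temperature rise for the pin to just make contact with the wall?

ΔT ≈ 20 °C

Contact occurs when the free expansion equals the gap: αΔT L = 0.52 mm.
ΔT = 0.52 / (16.5×10⁻⁶ × 1575) = 20.01 °C.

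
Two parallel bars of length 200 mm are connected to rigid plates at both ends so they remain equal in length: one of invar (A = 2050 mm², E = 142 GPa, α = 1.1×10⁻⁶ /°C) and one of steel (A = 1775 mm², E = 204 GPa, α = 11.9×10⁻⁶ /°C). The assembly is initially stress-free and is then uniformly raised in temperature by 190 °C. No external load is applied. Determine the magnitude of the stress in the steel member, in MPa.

The steel has the larger α, so on heating it would change length more than the invar if both were free. The rigid plates force a common final length, so the steel is put into compression and the invar into tension, with equal and opposite forces P (no external load).
Compatibility of the two members (thermal + elastic change equal): (α₁ − α₂)ΔT = P·[1/(A₁E₁) + 1/(A₂E₂)].
|α₁ − α₂|·ΔT = 10.8×10⁻⁶ × 190 = 0.002052.
1/(A₁E₁) + 1/(A₂E₂) = 1/(2050×142×10³) + 1/(1775×204×10³) = 6.197×10⁻⁹ N⁻¹.
P = 0.002052 / 6.197×10⁻⁹ = 331100 N = 331.1 kN.
σ_{steel} = P/A₂ = 331100/1775 = 186.6 MPa, compressive.

σ ≈ 187 MPa (compressive)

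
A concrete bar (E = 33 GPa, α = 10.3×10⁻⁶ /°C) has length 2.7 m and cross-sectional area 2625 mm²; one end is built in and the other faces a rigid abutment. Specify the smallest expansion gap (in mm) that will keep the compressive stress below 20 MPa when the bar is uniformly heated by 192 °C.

g ≈ 3.7 mm

With no wall the bar would lengthen by αΔT L = 10.3×10⁻⁶ × 192 × 2700 = 5.34 mm.
A stress of 20 MPa corresponds to the wall pushing the bar back by σL/E = 20×2700/(33×10³) = 1.636 mm.
The gap must absorb the remainder: g_min = 5.34 − 1.636 = 3.703 mm.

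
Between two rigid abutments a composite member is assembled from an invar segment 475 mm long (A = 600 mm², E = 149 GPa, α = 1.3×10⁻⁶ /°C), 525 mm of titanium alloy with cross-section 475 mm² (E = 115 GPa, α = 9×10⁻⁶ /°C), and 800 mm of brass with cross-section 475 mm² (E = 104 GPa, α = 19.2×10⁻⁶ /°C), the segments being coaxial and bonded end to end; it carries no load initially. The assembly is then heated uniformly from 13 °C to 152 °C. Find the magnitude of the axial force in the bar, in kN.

P ≈ 92.5 kN (compressive)

Free thermal expansion of the whole bar: Σ αᵢΔT Lᵢ = 1.3×10⁻⁶×139×475 + 9×10⁻⁶×139×525 + 19.2×10⁻⁶×139×800 = 2.878 mm.
Since the ends are fixed, an axial force P builds up, equal in every segment, with P · Σ Lᵢ/(AᵢEᵢ) = δ_free.
The series flexibility is Σ Lᵢ/(AᵢEᵢ) = 475/(600×149×10³) + 525/(475×115×10³) + 800/(475×104×10³) = 3.112×10⁻⁵ mm/N.
P = 2.878 / 3.112×10⁻⁵ = 92470 N = 92.47 kN, compressive.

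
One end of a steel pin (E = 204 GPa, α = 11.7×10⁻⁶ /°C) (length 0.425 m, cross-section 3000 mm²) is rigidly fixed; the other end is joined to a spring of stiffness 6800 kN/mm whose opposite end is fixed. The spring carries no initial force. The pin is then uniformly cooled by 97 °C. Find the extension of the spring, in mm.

If the spring were absent the pin would shorten by αΔT L = 11.7×10⁻⁶ × 97 × 425 = 0.4823 mm.
Let P be the tensile force in the spring. The pin extends elastically by PL/(AE) and the spring stretches by P/k; together these equal δ_free.
P [ L/(AE) + 1/k ] = δ_free → P [ 425/(3000×204×10³) + 1/(6800×10³) ] = 0.4823.
P = 0.4823 / 8.415×10⁻⁷ = 573200 N.
Spring extension = P/k = 573200/(6800×10³) = 0.08429 mm.

δ ≈ 0.0843 mm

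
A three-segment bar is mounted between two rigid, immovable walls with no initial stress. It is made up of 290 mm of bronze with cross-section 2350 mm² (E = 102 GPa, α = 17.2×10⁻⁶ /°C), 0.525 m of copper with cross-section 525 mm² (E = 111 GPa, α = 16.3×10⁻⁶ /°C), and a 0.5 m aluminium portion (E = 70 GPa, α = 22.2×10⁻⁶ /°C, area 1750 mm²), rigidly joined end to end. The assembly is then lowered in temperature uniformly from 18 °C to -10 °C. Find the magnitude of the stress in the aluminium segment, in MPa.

With the walls removed the bar would change length by δ_free = Σ αᵢΔT Lᵢ = 17.2×10⁻⁶×28×290 + 16.3×10⁻⁶×28×525 + 22.2×10⁻⁶×28×500 = 0.6901 mm.
The rigid supports impose zero overall length change; the single axial force P common to all segments must satisfy P Σ Lᵢ/(AᵢEᵢ) = δ_free.
Σ Lᵢ/(AᵢEᵢ) = 290/(2350×102×10³) + 525/(525×111×10³) + 500/(1750×70×10³) = 1.43×10⁻⁵ mm/N.
So P = 0.6901 / 1.43×10⁻⁵ = 48.26 kN, tensile.
σ_{aluminium} = P / A = 48260 / 1750 = 27.57 MPa.

σ ≈ 27.6 MPa (tensile)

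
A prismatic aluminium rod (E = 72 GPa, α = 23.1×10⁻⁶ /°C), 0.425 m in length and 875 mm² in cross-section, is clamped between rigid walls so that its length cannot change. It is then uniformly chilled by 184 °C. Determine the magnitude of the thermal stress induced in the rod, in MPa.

σ ≈ 306 MPa (tensile)

With length fixed, the mechanical strain must cancel the thermal strain αΔT = 23.1×10⁻⁶ × 184 = 4250.4×10⁻⁶.
The stress required to suppress this strain is σ = Eε = 72×10³ × 4250.4×10⁻⁶ = 306 MPa, tensile since the rod is trying to contract.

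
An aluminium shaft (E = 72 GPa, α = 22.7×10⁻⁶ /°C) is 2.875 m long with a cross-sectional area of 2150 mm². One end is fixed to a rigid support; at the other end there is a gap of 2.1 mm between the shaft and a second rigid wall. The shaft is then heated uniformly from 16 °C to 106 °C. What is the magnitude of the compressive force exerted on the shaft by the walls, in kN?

Unrestrained expansion: δ_free = αΔT L = 22.7×10⁻⁶ × 90 × 2875 = 5.874 mm.
The gap closes (δ_free > 2.1 mm) and the wall then resists a further 5.874 − 2.1 = 3.774 mm of expansion.
So σ = E(δ_free − g)/L = 72×10³ × 3.774/2875 = 94.5 MPa.
Force on the wall = σA = 94.5 × 2150 mm² = 203.2 kN.

P ≈ 203 kN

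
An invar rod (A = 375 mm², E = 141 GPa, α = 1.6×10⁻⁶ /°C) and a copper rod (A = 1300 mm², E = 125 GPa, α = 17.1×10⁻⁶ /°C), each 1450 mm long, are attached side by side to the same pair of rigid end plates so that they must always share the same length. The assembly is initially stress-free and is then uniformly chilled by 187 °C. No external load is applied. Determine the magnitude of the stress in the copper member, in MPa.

σ ≈ 88.9 MPa (tensile)

Equilibrium of a rigid end plate with no external load gives equal and opposite internal forces ±P in the two members. Since α_{copper} > α_{invar}, cooling drives the copper into tension and the invar into compression.
Compatibility of the two members (thermal + elastic change equal): (α₁ − α₂)ΔT = P·[1/(A₁E₁) + 1/(A₂E₂)].
|α₁ − α₂|·ΔT = 15.5×10⁻⁶ × 187 = 0.002899.
1/(A₁E₁) + 1/(A₂E₂) = 1/(375×141×10³) + 1/(1300×125×10³) = 2.507×10⁻⁸ N⁻¹.
P = 0.002899 / 2.507×10⁻⁸ = 115600 N = 115.6 kN.
σ_{copper} = P/A₂ = 115600/1300 = 88.95 MPa, tensile.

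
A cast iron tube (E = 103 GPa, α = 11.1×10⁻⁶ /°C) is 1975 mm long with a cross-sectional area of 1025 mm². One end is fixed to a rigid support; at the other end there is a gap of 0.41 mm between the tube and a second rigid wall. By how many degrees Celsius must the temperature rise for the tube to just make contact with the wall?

ΔT ≈ 18.7 °C

The gap closes when αΔT L = 0.41 mm, since the tube is still unstressed at that instant.
So ΔT = g/(αL) = 0.41/(11.1×10⁻⁶ × 1975) = 18.7 °C.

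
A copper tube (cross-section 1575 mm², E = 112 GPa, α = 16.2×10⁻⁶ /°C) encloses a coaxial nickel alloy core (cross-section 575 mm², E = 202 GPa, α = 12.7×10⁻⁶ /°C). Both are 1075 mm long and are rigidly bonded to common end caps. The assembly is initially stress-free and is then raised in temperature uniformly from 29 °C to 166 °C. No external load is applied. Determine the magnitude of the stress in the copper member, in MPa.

σ ≈ 21.3 MPa (compressive)

Both members must finish at the same length. With the larger α, the copper tends to over-expand; the plates restrain it, putting the copper in compression and the nickel alloy in tension. With no external load the two internal forces are equal and opposite, magnitude P.
Setting the final lengths equal and cancelling L: (α₁ − α₂)ΔT = P/(A₁E₁) + P/(A₂E₂).
|α₁ − α₂|·ΔT = 3.5×10⁻⁶ × 137 = 0.0004795.
1/(A₁E₁) + 1/(A₂E₂) = 1/(1575×112×10³) + 1/(575×202×10³) = 1.428×10⁻⁸ N⁻¹.
So P = 0.0004795 / 1.428×10⁻⁸ = 33.58 kN.
σ_{copper} = P/A₁ = 33580/1575 = 21.32 MPa, compressive.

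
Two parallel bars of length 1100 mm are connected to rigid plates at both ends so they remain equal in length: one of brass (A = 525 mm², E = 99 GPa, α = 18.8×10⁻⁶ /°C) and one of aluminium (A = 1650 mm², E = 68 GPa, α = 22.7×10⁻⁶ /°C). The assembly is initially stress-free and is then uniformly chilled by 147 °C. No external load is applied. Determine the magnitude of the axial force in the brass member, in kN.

The aluminium has the larger α, so on cooling it would change length more than the brass if both were free. The rigid plates force a common final length, so the aluminium is put into tension and the brass into compression, with equal and opposite forces P (no external load).
Compatibility of the two members (thermal + elastic change equal): (α₁ − α₂)ΔT = P·[1/(A₁E₁) + 1/(A₂E₂)].
|α₁ − α₂|·ΔT = 3.9×10⁻⁶ × 147 = 0.0005733.
1/(A₁E₁) + 1/(A₂E₂) = 1/(525×99×10³) + 1/(1650×68×10³) = 2.815×10⁻⁸ N⁻¹.
P = 0.0005733 / 2.815×10⁻⁸ = 20360 N = 20.36 kN.

P ≈ 20.4 kN (compressive in the brass)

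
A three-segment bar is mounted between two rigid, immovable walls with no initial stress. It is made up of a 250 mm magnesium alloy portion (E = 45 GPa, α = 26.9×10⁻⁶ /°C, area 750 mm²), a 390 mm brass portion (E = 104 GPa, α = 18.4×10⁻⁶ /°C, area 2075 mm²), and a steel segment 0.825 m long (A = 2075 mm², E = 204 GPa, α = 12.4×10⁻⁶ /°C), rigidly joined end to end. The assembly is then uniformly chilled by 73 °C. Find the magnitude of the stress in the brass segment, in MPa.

With the walls removed the bar would change length by δ_free = Σ αᵢΔT Lᵢ = 26.9×10⁻⁶×73×250 + 18.4×10⁻⁶×73×390 + 12.4×10⁻⁶×73×825 = 1.762 mm.
Since the ends are fixed, an axial force P builds up, equal in every segment, with P · Σ Lᵢ/(AᵢEᵢ) = δ_free.
Σ Lᵢ/(AᵢEᵢ) = 250/(750×45×10³) + 390/(2075×104×10³) + 825/(2075×204×10³) = 1.116×10⁻⁵ mm/N.
So P = 1.762 / 1.116×10⁻⁵ = 157.8 kN, tensile.
σ_{brass} = P / A = 157800 / 2075 = 76.05 MPa.

σ ≈ 76 MPa (tensile)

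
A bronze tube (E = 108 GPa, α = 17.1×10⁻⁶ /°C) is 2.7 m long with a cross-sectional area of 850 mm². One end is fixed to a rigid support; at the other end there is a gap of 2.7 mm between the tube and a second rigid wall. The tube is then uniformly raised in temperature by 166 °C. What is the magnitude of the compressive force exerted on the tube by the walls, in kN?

P ≈ 169 kN

If the wall were absent the tube would grow by αΔT L = 17.1×10⁻⁶ × 166 × 2700 = 7.664 mm.
The gap closes (δ_free > 2.7 mm) and the wall then resists a further 7.664 − 2.7 = 4.964 mm of expansion.
So σ = E(δ_free − g)/L = 108×10³ × 4.964/2700 = 198.6 MPa.
Force on the wall = σA = 198.6 × 850 mm² = 168.8 kN.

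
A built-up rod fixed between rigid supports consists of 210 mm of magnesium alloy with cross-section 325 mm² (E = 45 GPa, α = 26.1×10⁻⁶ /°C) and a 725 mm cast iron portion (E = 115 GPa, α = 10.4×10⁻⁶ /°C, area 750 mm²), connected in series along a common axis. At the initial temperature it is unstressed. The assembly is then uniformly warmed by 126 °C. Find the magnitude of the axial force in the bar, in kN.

With the walls removed the bar would change length by δ_free = Σ αᵢΔT Lᵢ = 26.1×10⁻⁶×126×210 + 10.4×10⁻⁶×126×725 = 1.641 mm.
Since the ends are fixed, an axial force P builds up, equal in every segment, with P · Σ Lᵢ/(AᵢEᵢ) = δ_free.
Σ Lᵢ/(AᵢEᵢ) = 210/(325×45×10³) + 725/(750×115×10³) = 2.276×10⁻⁵ mm/N.
So P = 1.641 / 2.276×10⁻⁵ = 72.07 kN, compressive.

P ≈ 72.1 kN (compressive)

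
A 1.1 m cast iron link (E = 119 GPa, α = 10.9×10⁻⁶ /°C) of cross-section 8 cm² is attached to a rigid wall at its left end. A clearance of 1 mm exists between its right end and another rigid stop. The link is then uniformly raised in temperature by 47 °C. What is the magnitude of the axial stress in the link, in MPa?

σ ≈ 0 MPa

Unrestrained expansion: δ_free = αΔT L = 10.9×10⁻⁶ × 47 × 1100 = 0.5635 mm.
This is smaller than the 1 mm clearance, so the link expands freely without reaching the stop — the stress is zero.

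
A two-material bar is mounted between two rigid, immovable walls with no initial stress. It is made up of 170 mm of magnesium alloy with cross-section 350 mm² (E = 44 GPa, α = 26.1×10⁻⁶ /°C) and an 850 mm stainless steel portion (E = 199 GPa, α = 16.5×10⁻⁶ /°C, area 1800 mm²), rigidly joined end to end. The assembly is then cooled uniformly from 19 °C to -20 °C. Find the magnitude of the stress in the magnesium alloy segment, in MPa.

σ ≈ 153 MPa (tensile)

If the supports were absent, the total length change would be Σ αᵢΔT Lᵢ = 26.1×10⁻⁶×39×170 + 16.5×10⁻⁶×39×850 = 0.72 mm.
The walls prevent any net length change, so an axial force P (same in every segment) develops. Compatibility: P · Σ Lᵢ/(AᵢEᵢ) = δ_free.
The series flexibility is Σ Lᵢ/(AᵢEᵢ) = 170/(350×44×10³) + 850/(1800×199×10³) = 1.341×10⁻⁵ mm/N.
Hence P = δ_free / Σ(L/AE) = 0.72/1.341×10⁻⁵ = 53.68 kN (tensile).
σ_{magnesium alloy} = P / A = 53680 / 350 = 153.4 MPa.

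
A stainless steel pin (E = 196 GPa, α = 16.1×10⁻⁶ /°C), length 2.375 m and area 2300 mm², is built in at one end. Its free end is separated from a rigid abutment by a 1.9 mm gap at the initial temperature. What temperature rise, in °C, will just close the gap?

Contact occurs when the free expansion equals the gap: αΔT L = 1.9 mm.
ΔT = 1.9 / (16.1×10⁻⁶ × 2375) = 49.69 °C.

ΔT ≈ 49.7 °C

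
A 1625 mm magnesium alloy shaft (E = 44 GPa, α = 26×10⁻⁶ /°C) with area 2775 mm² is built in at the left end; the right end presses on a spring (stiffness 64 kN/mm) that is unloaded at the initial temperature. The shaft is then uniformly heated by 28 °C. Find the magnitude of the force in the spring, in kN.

If the spring were absent the shaft would lengthen by αΔT L = 26×10⁻⁶ × 28 × 1625 = 1.183 mm.
Let P be the compressive force at the spring. The shaft shortens elastically by PL/(AE) and the spring compresses by P/k; together these equal δ_free.
So P = δ_free / [L/(AE) + 1/k] = 1.183 / [ 1625/(2775×44×10³) + 1/(64×10³) ].
P = 1.183 / 2.893×10⁻⁵ = 40890 N.

P ≈ 40.9 kN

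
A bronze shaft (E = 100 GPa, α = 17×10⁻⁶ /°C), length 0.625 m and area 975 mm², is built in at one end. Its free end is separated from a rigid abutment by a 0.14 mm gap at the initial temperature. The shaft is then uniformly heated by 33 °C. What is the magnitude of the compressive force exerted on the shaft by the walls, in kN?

If the wall were absent the shaft would grow by αΔT L = 17×10⁻⁶ × 33 × 625 = 0.3506 mm.
This exceeds the 0.14 mm gap, so the wall pushes back. The portion of expansion that must be recovered elastically is δ_free − gap = 0.3506 − 0.14 = 0.2106 mm.
That suppressed elongation corresponds to σ = E·Δ/L = 100×10³ × 0.2106/625 = 33.7 MPa.
Force on the wall = σA = 33.7 × 975 mm² = 32.86 kN.

P ≈ 32.9 kN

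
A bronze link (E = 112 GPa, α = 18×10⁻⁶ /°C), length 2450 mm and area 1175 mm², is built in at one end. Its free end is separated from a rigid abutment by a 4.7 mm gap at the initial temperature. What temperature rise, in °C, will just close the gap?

ΔT ≈ 107 °C

Contact occurs when the free expansion equals the gap: αΔT L = 4.7 mm.
So ΔT = g/(αL) = 4.7/(18×10⁻⁶ × 2450) = 106.6 °C.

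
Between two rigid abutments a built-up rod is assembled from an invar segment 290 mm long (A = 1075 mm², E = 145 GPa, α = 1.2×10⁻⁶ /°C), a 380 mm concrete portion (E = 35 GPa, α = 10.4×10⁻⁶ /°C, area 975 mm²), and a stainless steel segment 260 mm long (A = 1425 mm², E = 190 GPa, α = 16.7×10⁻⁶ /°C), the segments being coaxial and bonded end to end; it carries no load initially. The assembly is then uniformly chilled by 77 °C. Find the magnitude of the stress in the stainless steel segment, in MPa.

If the supports were absent, the total length change would be Σ αᵢΔT Lᵢ = 1.2×10⁻⁶×77×290 + 10.4×10⁻⁶×77×380 + 16.7×10⁻⁶×77×260 = 0.6654 mm.
Since the ends are fixed, an axial force P builds up, equal in every segment, with P · Σ Lᵢ/(AᵢEᵢ) = δ_free.
The series flexibility is Σ Lᵢ/(AᵢEᵢ) = 290/(1075×145×10³) + 380/(975×35×10³) + 260/(1425×190×10³) = 1.396×10⁻⁵ mm/N.
P = 0.6654 / 1.396×10⁻⁵ = 47680 N = 47.68 kN, tensile.
σ_{stainless steel} = P / A = 47680 / 1425 = 33.46 MPa.

σ ≈ 33.5 MPa (tensile)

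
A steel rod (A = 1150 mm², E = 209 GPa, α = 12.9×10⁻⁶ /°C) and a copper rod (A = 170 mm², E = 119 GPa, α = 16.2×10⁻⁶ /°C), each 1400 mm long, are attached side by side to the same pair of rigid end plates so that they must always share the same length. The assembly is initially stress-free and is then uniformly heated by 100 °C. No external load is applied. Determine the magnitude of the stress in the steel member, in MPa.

σ ≈ 5.35 MPa (tensile)

Equilibrium of a rigid end plate with no external load gives equal and opposite internal forces ±P in the two members. Since α_{copper} > α_{steel}, heating drives the copper into compression and the steel into tension.
Equating the net (thermal + elastic) strains gives |α₁ − α₂|·ΔT = P·[1/(A₁E₁) + 1/(A₂E₂)].
|α₁ − α₂|·ΔT = 3.3×10⁻⁶ × 100 = 0.00033.
1/(A₁E₁) + 1/(A₂E₂) = 1/(1150×209×10³) + 1/(170×119×10³) = 5.359×10⁻⁸ N⁻¹.
So P = 0.00033 / 5.359×10⁻⁸ = 6.158 kN.
σ_{steel} = P/A₁ = 6158/1150 = 5.354 MPa, tensile.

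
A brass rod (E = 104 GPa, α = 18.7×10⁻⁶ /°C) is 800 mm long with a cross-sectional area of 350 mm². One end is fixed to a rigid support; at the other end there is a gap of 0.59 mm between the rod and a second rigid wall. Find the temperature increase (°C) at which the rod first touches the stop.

ΔT ≈ 39.4 °C

The gap closes when αΔT L = 0.59 mm, since the rod is still unstressed at that instant.
So ΔT = g/(αL) = 0.59/(18.7×10⁻⁶ × 800) = 39.44 °C.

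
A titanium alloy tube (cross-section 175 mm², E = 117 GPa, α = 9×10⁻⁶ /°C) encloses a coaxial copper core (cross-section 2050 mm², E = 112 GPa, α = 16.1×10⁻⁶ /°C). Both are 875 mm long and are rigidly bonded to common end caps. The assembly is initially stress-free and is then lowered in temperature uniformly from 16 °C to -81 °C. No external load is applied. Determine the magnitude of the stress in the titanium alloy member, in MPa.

σ ≈ 74 MPa (compressive)

The copper has the larger α, so on cooling it would change length more than the titanium alloy if both were free. The rigid plates force a common final length, so the copper is put into tension and the titanium alloy into compression, with equal and opposite forces P (no external load).
Equating the net (thermal + elastic) strains gives |α₁ − α₂|·ΔT = P·[1/(A₁E₁) + 1/(A₂E₂)].
|α₁ − α₂|·ΔT = 7.1×10⁻⁶ × 97 = 0.0006887.
1/(A₁E₁) + 1/(A₂E₂) = 1/(175×117×10³) + 1/(2050×112×10³) = 5.32×10⁻⁸ N⁻¹.
So P = 0.0006887 / 5.32×10⁻⁸ = 12.95 kN.
σ_{titanium alloy} = P/A₁ = 12950/175 = 73.98 MPa, compressive.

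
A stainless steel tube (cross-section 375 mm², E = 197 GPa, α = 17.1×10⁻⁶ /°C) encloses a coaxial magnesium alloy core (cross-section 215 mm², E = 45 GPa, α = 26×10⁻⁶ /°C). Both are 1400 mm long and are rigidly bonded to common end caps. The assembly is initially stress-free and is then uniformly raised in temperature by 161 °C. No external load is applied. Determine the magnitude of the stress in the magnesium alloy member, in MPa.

Equilibrium of a rigid end plate with no external load gives equal and opposite internal forces ±P in the two members. Since α_{magnesium alloy} > α_{stainless steel}, heating drives the magnesium alloy into compression and the stainless steel into tension.
Equating the net (thermal + elastic) strains gives |α₁ − α₂|·ΔT = P·[1/(A₁E₁) + 1/(A₂E₂)].
|α₁ − α₂|·ΔT = 8.9×10⁻⁶ × 161 = 0.001433.
1/(A₁E₁) + 1/(A₂E₂) = 1/(375×197×10³) + 1/(215×45×10³) = 1.169×10⁻⁷ N⁻¹.
P = 0.001433 / 1.169×10⁻⁷ = 12260 N = 12.26 kN.
σ_{magnesium alloy} = P/A₂ = 12260/215 = 57.01 MPa, compressive.

σ ≈ 57 MPa (compressive)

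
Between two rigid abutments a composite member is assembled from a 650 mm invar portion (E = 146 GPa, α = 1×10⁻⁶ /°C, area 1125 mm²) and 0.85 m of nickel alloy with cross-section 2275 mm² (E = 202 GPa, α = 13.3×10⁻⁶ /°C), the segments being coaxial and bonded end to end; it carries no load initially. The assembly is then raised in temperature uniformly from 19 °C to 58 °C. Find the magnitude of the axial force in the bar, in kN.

Free thermal expansion of the whole bar: Σ αᵢΔT Lᵢ = 1×10⁻⁶×39×650 + 13.3×10⁻⁶×39×850 = 0.4662 mm.
Since the ends are fixed, an axial force P builds up, equal in every segment, with P · Σ Lᵢ/(AᵢEᵢ) = δ_free.
The series flexibility is Σ Lᵢ/(AᵢEᵢ) = 650/(1125×146×10³) + 850/(2275×202×10³) = 5.807×10⁻⁶ mm/N.
So P = 0.4662 / 5.807×10⁻⁶ = 80.29 kN, compressive.

P ≈ 80.3 kN (compressive)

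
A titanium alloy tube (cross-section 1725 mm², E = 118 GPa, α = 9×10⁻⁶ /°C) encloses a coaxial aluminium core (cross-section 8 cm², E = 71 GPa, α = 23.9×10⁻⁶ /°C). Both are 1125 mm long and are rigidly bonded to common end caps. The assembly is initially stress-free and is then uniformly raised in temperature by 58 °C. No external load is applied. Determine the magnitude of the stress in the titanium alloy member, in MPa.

σ ≈ 22.2 MPa (tensile)

Equilibrium of a rigid end plate with no external load gives equal and opposite internal forces ±P in the two members. Since α_{aluminium} > α_{titanium alloy}, heating drives the aluminium into compression and the titanium alloy into tension.
Setting the final lengths equal and cancelling L: (α₁ − α₂)ΔT = P/(A₁E₁) + P/(A₂E₂).
|α₁ − α₂|·ΔT = 14.9×10⁻⁶ × 58 = 0.0008642.
1/(A₁E₁) + 1/(A₂E₂) = 1/(1725×118×10³) + 1/(800×71×10³) = 2.252×10⁻⁸ N⁻¹.
So P = 0.0008642 / 2.252×10⁻⁸ = 38.38 kN.
σ_{titanium alloy} = P/A₁ = 38380/1725 = 22.25 MPa, tensile.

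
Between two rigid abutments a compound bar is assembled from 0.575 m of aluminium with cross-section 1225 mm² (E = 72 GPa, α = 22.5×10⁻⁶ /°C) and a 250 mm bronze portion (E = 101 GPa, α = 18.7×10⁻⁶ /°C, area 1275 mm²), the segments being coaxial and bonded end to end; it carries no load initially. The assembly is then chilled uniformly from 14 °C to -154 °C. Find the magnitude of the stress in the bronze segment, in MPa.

σ ≈ 274 MPa (tensile)

If the supports were absent, the total length change would be Σ αᵢΔT Lᵢ = 22.5×10⁻⁶×168×575 + 18.7×10⁻⁶×168×250 = 2.959 mm.
Since the ends are fixed, an axial force P builds up, equal in every segment, with P · Σ Lᵢ/(AᵢEᵢ) = δ_free.
The series flexibility is Σ Lᵢ/(AᵢEᵢ) = 575/(1225×72×10³) + 250/(1275×101×10³) = 8.461×10⁻⁶ mm/N.
P = 2.959 / 8.461×10⁻⁶ = 349700 N = 349.7 kN, tensile.
σ_{bronze} = P / A = 349700 / 1275 = 274.3 MPa.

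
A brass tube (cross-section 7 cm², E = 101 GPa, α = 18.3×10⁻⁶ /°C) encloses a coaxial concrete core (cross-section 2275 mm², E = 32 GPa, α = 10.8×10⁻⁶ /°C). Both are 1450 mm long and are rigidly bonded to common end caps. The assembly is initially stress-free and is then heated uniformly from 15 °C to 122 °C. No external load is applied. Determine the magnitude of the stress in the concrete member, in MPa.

Both members must finish at the same length. With the larger α, the brass tends to over-expand; the plates restrain it, putting the brass in compression and the concrete in tension. With no external load the two internal forces are equal and opposite, magnitude P.
Setting the final lengths equal and cancelling L: (α₁ − α₂)ΔT = P/(A₁E₁) + P/(A₂E₂).
|α₁ − α₂|·ΔT = 7.5×10⁻⁶ × 107 = 0.0008025.
1/(A₁E₁) + 1/(A₂E₂) = 1/(700×101×10³) + 1/(2275×32×10³) = 2.788×10⁻⁸ N⁻¹.
P = 0.0008025 / 2.788×10⁻⁸ = 28780 N = 28.78 kN.
σ_{concrete} = P/A₂ = 28780/2275 = 12.65 MPa, tensile.

σ ≈ 12.7 MPa (tensile)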